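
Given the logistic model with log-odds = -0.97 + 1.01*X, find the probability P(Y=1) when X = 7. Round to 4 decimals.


Compute z = -0.97 + (1.01)(7) = 6.1000.
exp(-z) = 0.0022.
P = 1/(1 + 0.0022) = 0.9978.

0.9978


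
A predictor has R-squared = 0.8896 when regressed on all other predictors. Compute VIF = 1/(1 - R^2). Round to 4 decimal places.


Denominator: 1 - 0.8896 = 0.1104.
VIF = 1 / 0.1104 = 9.0580.

9.0580


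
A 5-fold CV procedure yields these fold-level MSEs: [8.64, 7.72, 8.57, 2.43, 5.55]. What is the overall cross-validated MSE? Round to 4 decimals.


Add all fold MSEs: 32.9100.
Divide by k = 5: 32.9100/5 = 6.5820.

6.5820


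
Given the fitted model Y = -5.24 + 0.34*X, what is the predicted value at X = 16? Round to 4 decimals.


Predicted value:
Y = -5.24 + (0.34)(16) = -5.24 + 5.4400 = 0.2000.

0.2000


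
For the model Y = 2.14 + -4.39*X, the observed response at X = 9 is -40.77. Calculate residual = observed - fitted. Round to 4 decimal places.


Compute yhat = 2.14 + (-4.39)(9) = -37.3700.
Residual = actual - predicted = -40.77 - -37.3700 = -3.4000.

-3.4000


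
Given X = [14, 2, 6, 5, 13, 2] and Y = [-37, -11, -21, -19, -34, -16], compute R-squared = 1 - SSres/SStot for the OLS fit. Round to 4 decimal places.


Fit the OLS line: b0 = -9.5500, b1 = -1.9214.
SSres = 13.1357.
SStot = 530.0000.
R^2 = 1 - 13.1357/530.0000 = 0.9752.

0.9752


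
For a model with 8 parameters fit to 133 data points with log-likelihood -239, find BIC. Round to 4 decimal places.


k * ln(n) = 8 * ln(133) = 8 * 4.890349 = 39.122792.
-2 * loglik = -2 * (-239) = 478.
BIC = 39.122792 + 478 = 517.122792, which rounds to 517.1228.

517.1228


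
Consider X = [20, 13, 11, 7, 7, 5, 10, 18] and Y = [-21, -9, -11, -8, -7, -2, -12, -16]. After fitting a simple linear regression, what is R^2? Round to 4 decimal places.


Fit the OLS line: b0 = 0.6743, b1 = -1.0043.
SSres = 31.8712.
SStot = 235.5000.
R^2 = 1 - 31.8712/235.5000 = 0.8647.

0.8647


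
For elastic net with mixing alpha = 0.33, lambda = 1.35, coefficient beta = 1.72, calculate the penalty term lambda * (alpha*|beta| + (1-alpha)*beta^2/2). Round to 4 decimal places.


L1 component = 0.33 * |1.72| = 0.5676.
L2 component = 0.67 * 1.72^2 / 2 = 0.9911.
Penalty = 1.35 * (0.5676 + 0.9911) = 1.35 * 1.5587 = 2.1042.

2.1042


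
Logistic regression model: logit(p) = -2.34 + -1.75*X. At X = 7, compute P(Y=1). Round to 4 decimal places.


Compute z = -2.34 + (-1.75)(7) = -14.5900.
exp(-z) = 2169484.1969.
P = 1/(1 + 2169484.1969) = 0.0000.

0.0000


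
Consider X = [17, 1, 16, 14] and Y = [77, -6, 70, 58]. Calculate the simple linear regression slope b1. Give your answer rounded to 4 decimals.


The sample means are xbar = 12.0000 and ybar = 49.7500.
Compute S_xx = 166.0000 and S_xy = 847.0000.
Slope b1 = S_xy / S_xx = 847.0000 / 166.0000 = 5.1024.

5.1024


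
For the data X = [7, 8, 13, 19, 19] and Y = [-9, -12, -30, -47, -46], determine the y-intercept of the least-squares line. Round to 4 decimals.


Compute b1 = -3.1265 from the OLS formula.
With xbar = 13.2000 and ybar = -28.8000, the intercept is:
b0 = -28.8000 - -3.1265 * 13.2000 = 12.4699.

12.4699


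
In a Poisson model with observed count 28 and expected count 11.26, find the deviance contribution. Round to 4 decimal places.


First: ln(28/11.26) = 0.910948.
Then: 28 * 0.910948 = 25.506544.
y - mu = 28 - 11.26 = 16.74.
D = 2(25.506544 - 16.74) = 17.533088, which rounds to 17.5331.

17.5331


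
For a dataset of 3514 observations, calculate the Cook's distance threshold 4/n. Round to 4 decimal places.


The threshold is 4/n.
4/3514 = 0.0011.

0.0011


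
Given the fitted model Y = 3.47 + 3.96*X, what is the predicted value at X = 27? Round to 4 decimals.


Plug X = 27 into Y = 3.47 + 3.96*X:
Y = 3.47 + 106.9200 = 110.3900.

110.3900


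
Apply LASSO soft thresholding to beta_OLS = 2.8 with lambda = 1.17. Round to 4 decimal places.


Absolute value: |2.8| = 2.8.
Compare to lambda = 1.17.
Since |beta| > lambda, coefficient = sign(beta)*(|beta| - lambda) = 1.6300.

1.6300


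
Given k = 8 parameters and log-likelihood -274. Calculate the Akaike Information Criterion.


AIC = 2k - 2*loglik = 2(8) - 2(-274).
= 16 + 548 = 564.

564


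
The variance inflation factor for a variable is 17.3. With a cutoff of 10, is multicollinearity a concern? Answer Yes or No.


The threshold is 10.
VIF = 17.3 is >= 10.
Multicollinearity indication: Yes.

Yes


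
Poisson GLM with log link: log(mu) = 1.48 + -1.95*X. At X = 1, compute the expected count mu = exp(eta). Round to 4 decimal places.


Compute eta = 1.48 + -1.95 * 1 = -0.4700.
Apply inverse link: mu = e^-0.4700 = 0.6250.

0.6250


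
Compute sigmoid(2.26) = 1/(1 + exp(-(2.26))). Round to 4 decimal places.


First, exp(-2.2600) = 0.1044.
Then sigma(z) = 1/(1 + 0.1044) = 0.9055.

0.9055


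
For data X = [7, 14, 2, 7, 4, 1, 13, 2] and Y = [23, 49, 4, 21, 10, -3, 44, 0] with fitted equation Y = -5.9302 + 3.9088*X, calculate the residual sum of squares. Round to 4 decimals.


Compute predicted values, then residuals = yi - yhat_i.
Residuals: [1.5686, 0.2070, 2.1126, -0.4314, 0.2950, -0.9786, -0.8842, -1.8874].
SSres = sum(residual^2) = 12.5413.

12.5413


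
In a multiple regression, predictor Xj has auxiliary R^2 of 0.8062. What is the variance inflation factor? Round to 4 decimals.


Denominator: 1 - 0.8062 = 0.1938.
VIF = 1 / 0.1938 = 5.1600.

5.1600


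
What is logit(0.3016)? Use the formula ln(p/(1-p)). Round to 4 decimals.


1 - p = 0.6984.
p/(1-p) = 0.4318.
logit = ln(0.4318) = -0.8397.

-0.8397


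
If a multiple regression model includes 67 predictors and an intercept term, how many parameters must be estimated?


Total coefficients = number of predictors + 1 (for the intercept).
= 67 + 1 = 68.

68


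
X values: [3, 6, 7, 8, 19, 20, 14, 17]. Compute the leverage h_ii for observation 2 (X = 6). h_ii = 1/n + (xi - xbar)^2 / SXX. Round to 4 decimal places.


n = 8, xbar = 11.7500.
SXX = sum((xi - xbar)^2) = 299.5000.
h = 1/8 + (6 - 11.7500)^2 / 299.5000 = 0.2354.

0.2354


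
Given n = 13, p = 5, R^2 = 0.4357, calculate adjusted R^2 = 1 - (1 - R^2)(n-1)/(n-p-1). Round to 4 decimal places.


Adjusted R^2 = 1 - (1 - R^2) * (n-1)/(n-p-1).
(1 - R^2) = 0.5643.
(n-1)/(n-p-1) = 12/7.
(1 - R^2) * (n-1) = 0.5643 * 12 = 6.7716.
Divide by (n-p-1): 6.7716 / 7 = 0.9674.
Adj R^2 = 1 - 0.9674 = 0.0326.

0.0326


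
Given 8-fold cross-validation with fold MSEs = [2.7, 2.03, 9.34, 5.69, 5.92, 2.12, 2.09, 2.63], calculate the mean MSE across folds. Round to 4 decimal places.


Total MSE across folds = 32.5200.
CV-MSE = 32.5200/8 = 4.0650.

4.0650


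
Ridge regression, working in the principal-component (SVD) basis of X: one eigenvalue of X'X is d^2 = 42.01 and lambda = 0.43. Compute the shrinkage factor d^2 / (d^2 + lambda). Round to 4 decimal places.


Compute the denominator: 42.01 + 0.43 = 42.4400.
Shrinkage factor = 42.01 / 42.4400 = 0.9899.

0.9899


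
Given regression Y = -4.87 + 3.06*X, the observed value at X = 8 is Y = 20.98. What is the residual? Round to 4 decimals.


Fitted value at X = 8 is yhat = -4.87 + 3.06*8 = 19.6100.
Residual = 20.98 - 19.6100 = 1.3700.

1.3700


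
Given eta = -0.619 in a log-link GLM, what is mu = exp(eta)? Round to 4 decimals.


The inverse log link gives:
mu = exp(-0.619) = 0.5385.

0.5385


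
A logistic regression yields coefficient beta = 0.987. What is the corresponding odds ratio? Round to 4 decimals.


The odds ratio is computed as:
OR = e^(0.987) = 2.6832.

2.6832


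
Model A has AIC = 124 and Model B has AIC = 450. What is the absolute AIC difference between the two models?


Compute |124 - 450| = 326.
Model A has the smaller AIC.

326


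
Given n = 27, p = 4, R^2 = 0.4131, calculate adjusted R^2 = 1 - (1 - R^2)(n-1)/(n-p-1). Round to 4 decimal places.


Using the formula:
(1 - 0.4131) = 0.5869.
Multiply by 26/22: 0.5869 * 26 = 15.2594, then 15.2594 / 22 = 0.6936.
Adj R^2 = 1 - 0.6936 = 0.3064.

0.3064


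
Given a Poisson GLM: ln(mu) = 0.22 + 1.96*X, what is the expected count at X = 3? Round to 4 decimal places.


eta = 0.22 + 1.96 * 3 = 6.1000.
mu = exp(6.1000) = 445.8578.

445.8578


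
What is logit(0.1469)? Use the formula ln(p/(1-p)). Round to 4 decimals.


1 - p = 0.8531.
p/(1-p) = 0.1722.
logit = ln(0.1722) = -1.7591.

-1.7591


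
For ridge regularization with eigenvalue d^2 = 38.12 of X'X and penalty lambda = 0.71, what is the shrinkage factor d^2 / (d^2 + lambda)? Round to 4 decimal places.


Compute the denominator: 38.12 + 0.71 = 38.8300.
Shrinkage factor = 38.12 / 38.8300 = 0.9817.

0.9817


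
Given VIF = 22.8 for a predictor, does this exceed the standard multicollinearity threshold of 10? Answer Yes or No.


The threshold is 10.
VIF = 22.8 is >= 10.
Multicollinearity indication: Yes.

Yes


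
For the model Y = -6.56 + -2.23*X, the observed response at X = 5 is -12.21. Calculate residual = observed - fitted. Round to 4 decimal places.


Predicted = -6.56 + -2.23 * 5 = -17.7100.
Residual = -12.21 - -17.7100 = 5.5000.

5.5000


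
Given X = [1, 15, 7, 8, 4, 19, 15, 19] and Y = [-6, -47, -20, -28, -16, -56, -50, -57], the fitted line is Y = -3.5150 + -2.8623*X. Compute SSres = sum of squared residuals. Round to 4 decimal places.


Compute predicted values, then residuals = yi - yhat_i.
Residuals: [0.3773, -0.5505, 3.5511, -1.5866, -1.0358, 1.8987, -3.5505, 0.8987].
SSres = sum(residual^2) = 33.6647.

33.6647


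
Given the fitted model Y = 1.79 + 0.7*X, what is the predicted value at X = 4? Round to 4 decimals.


Plug X = 4 into Y = 1.79 + 0.7*X:
Y = 1.79 + 2.8000 = 4.5900.

4.5900


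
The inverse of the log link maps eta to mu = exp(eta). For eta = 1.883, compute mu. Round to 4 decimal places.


Apply the inverse link:
mu = e^1.883 = 6.5732.

6.5732


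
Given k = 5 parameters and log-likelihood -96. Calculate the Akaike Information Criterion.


AIC = 2*5 - 2*(-96).
= 10 + 192 = 202.

202


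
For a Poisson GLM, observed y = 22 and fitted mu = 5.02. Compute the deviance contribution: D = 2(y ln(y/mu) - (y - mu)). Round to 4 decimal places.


y/mu = 22/5.02 = 4.382470 (approx.), and ln(22/5.02) = 1.477613.
y * ln(y/mu) = 22 * 1.477613 = 32.507486.
y - mu = 16.98.
D = 2 * (32.507486 - 16.98) = 31.054972, which rounds to 31.0550.

31.0550


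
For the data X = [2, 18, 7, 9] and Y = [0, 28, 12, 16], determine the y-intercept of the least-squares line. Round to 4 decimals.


First find the slope: b1 = 1.7015.
Means: xbar = 9.0000, ybar = 14.0000.
b0 = ybar - b1 * xbar = 14.0000 - 1.7015 * 9.0000 = -1.3134.

-1.3134


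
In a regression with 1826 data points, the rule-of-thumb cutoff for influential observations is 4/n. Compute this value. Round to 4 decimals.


Using the rule of thumb:
Threshold = 4 / 1826 = 0.0022.

0.0022


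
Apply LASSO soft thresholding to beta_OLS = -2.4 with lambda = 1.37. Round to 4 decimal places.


|beta_OLS| = 2.4.
lambda = 1.37.
Since |beta| > lambda, coefficient = sign(beta)*(|beta| - lambda) = -1.0300.
Result = -1.0300.

-1.0300


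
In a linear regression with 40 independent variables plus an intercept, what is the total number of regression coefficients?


Total coefficients = number of predictors + 1 (for the intercept).
= 40 + 1 = 41.

41


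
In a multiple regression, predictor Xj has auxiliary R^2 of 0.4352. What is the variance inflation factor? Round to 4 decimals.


VIF = 1 / (1 - 0.4352).
= 1 / 0.5648 = 1.7705.

1.7705


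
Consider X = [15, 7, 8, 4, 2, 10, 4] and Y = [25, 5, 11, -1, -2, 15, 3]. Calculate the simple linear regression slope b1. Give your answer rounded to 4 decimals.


The sample means are xbar = 7.1429 and ybar = 8.0000.
Compute S_xx = 116.8571 and S_xy = 252.0000.
Slope b1 = S_xy / S_xx = 252.0000 / 116.8571 = 2.1565.

2.1565


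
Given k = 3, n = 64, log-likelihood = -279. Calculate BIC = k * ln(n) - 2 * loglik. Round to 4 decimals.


k * ln(n) = 3 * ln(64) = 3 * 4.158883 = 12.476649.
-2 * loglik = -2 * (-279) = 558.
BIC = 12.476649 + 558 = 570.476649, which rounds to 570.4766.

570.4766


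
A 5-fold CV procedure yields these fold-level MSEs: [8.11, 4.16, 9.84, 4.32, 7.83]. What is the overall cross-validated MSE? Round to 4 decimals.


Add all fold MSEs: 34.2600.
Divide by k = 5: 34.2600/5 = 6.8520.

6.8520


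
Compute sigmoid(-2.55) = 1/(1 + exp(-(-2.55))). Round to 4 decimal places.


First, exp(2.5500) = 12.8071.
Then sigma(z) = 1/(1 + 12.8071) = 0.0724.

0.0724


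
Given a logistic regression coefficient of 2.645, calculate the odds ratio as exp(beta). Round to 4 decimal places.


Odds ratio = exp(beta) = exp(2.645).
= 14.0834.

14.0834


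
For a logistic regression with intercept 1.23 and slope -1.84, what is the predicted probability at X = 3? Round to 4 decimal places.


Compute z = 1.23 + (-1.84)(3) = -4.2900.
exp(-z) = 72.9665.
P = 1/(1 + 72.9665) = 0.0135.

0.0135


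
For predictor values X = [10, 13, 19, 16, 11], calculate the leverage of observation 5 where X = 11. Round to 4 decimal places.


Mean of X: xbar = 13.8000.
SXX = 54.8000.
For X = 11: h = 1/5 + (11 - 13.8000)^2/54.8000 = 0.3431.

0.3431


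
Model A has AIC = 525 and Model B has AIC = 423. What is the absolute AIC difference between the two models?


|AIC_A - AIC_B| = |525 - 423| = 102.
Model B is preferred (lower AIC).

102


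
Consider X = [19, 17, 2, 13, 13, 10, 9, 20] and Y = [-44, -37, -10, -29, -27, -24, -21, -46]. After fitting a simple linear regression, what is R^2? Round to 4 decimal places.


Fit the OLS line: b0 = -3.7914, b1 = -2.0162.
SSres = 23.9352.
SStot = 1027.5000.
R^2 = 1 - 23.9352/1027.5000 = 0.9767.

0.9767


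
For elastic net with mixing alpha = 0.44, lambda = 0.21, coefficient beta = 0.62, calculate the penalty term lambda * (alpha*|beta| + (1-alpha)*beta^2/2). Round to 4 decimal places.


Compute:
L1 = 0.44 * 0.62 = 0.2728.
L2 = 0.56 * 0.62^2 / 2 = 0.1076.
Penalty = 0.21 * (0.2728 + 0.1076) = 0.0799.

0.0799


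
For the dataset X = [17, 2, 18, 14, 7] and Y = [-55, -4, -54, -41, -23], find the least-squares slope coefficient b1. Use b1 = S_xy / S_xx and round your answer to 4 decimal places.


The sample means are xbar = 11.6000 and ybar = -35.4000.
Compute S_xx = 189.2000 and S_xy = -596.8000.
Slope b1 = S_xy / S_xx = -596.8000 / 189.2000 = -3.1543.

-3.1543


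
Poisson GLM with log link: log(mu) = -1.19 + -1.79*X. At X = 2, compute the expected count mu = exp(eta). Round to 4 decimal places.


Compute eta = -1.19 + -1.79 * 2 = -4.7700.
Apply inverse link: mu = e^-4.7700 = 0.0085.

0.0085


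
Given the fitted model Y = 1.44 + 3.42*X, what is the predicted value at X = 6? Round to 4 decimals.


Substitute X = 6 into the equation:
Y = 1.44 + 3.42 * 6 = 1.44 + 20.5200 = 21.9600.

21.9600


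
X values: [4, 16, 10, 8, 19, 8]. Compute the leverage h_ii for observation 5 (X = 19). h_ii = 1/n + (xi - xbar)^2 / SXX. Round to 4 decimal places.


Compute xbar = 10.8333 with n = 6 observations.
SXX = 156.8333.
Leverage = 1/6 + (19 - 10.8333)^2/156.8333 = 0.5919.

0.5919


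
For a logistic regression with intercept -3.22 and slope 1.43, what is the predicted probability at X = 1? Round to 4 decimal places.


z = -3.22 + 1.43 * 1 = -1.7900.
Sigmoid: P = 1 / (1 + exp(1.7900)) = 0.1431.

0.1431


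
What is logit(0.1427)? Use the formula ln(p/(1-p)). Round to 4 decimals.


1 - p = 0.8573.
p/(1-p) = 0.1665.
logit = ln(0.1665) = -1.7930.

-1.7930


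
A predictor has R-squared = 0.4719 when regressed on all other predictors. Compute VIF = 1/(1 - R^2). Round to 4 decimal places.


Denominator: 1 - 0.4719 = 0.5281.
VIF = 1 / 0.5281 = 1.8936.

1.8936


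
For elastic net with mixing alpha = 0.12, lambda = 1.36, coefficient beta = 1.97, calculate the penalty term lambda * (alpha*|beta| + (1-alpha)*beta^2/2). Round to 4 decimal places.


L1 component = 0.12 * |1.97| = 0.2364.
L2 component = 0.88 * 1.97^2 / 2 = 1.7076.
Penalty = 1.36 * (0.2364 + 1.7076) = 1.36 * 1.9440 = 2.6438.

2.6438


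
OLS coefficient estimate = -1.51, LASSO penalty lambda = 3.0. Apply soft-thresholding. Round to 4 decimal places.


Check: |-1.51| = 1.51 vs lambda = 3.0.
Since |beta| <= lambda, the coefficient is set to 0.
Soft-thresholded coefficient = 0.0000.

0.0000


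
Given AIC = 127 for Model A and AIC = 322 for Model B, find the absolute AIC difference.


Absolute difference = |127 - 322| = 195.
The model with lower AIC (A) is preferred.

195


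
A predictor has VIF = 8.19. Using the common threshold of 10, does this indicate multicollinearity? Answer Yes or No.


Compare VIF = 8.19 to the threshold of 10.
8.19 < 10, so the answer is No.

No


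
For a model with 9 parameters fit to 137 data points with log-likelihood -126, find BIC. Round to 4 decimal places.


ln(137) = 4.919981.
k * ln(n) = 9 * 4.919981 = 44.279829.
-2L = 252.
BIC = 44.279829 + 252 = 296.279829, which rounds to 296.2798.

296.2798


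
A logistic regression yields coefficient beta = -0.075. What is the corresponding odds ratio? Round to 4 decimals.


exp(-0.075) = 0.9277.
So the odds ratio is 0.9277.

0.9277


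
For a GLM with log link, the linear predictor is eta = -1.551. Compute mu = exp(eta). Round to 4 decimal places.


Apply the inverse link:
mu = e^-1.551 = 0.2120.

0.2120


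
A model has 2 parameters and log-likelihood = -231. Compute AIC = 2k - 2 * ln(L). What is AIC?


Compute:
2k = 2*2 = 4.
-2*loglik = -2*(-231) = 462.
AIC = 4 + 462 = 466.

466


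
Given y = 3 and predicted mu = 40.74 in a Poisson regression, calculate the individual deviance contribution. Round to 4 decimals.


First: ln(3/40.74) = -2.608598.
Then: 3 * -2.608598 = -7.825794.
y - mu = 3 - 40.74 = -37.74.
D = 2(-7.825794 - -37.74) = 59.828412, which rounds to 59.8284.

59.8284


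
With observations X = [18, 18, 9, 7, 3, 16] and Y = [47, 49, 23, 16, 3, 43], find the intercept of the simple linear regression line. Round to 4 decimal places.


Compute b1 = 2.9688 from the OLS formula.
With xbar = 11.8333 and ybar = 30.1667, the intercept is:
b0 = 30.1667 - 2.9688 * 11.8333 = -4.9638.

-4.9638


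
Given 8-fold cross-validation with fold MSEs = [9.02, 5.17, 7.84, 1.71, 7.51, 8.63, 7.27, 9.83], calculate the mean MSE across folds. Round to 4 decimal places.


Total MSE across folds = 56.9800.
CV-MSE = 56.9800/8 = 7.1225.

7.1225


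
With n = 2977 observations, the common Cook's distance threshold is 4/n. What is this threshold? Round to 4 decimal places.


Using the rule of thumb:
Threshold = 4 / 2977 = 0.0013.

0.0013


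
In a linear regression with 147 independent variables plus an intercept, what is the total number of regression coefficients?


Including the intercept, the model has 147 predictor coefficients + 1 intercept.
Total = 148.

148


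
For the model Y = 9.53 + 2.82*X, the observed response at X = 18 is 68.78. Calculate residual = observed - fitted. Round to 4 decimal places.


Fitted value at X = 18 is yhat = 9.53 + 2.82*18 = 60.2900.
Residual = 68.78 - 60.2900 = 8.4900.

8.4900


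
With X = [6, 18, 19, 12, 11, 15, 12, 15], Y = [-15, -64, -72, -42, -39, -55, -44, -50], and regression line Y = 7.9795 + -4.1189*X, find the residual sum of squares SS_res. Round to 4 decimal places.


Predicted values from Y = 7.9795 + -4.1189*X.
Residuals: [1.7339, 2.1607, -1.7204, -0.5527, -1.6716, -1.1960, -2.5527, 3.8040].
SSres = 36.1516.

36.1516


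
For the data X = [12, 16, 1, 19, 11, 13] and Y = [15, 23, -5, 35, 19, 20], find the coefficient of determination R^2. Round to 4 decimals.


Fit the OLS line: b0 = -7.2518, b1 = 2.0904.
SSres = 35.2961.
SStot = 856.8333.
R^2 = 1 - 35.2961/856.8333 = 0.9588.

0.9588


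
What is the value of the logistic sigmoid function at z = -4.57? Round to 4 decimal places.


Compute exp(4.5700) = 96.5441.
Sigmoid = 1 / (1 + 96.5441) = 1 / 97.5441 = 0.0103.

0.0103


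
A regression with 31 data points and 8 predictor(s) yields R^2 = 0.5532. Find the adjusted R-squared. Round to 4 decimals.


Plug in: Adj R^2 = 1 - (1 - 0.5532) * 30/22.
= 1 - 0.4468 * 30/22
= 1 - 13.4040 / 22
= 1 - 0.6093 = 0.3907.

0.3907


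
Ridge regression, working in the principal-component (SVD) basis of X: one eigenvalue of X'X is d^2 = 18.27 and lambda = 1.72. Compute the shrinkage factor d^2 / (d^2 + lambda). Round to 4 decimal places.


Compute the denominator: 18.27 + 1.72 = 19.9900.
Shrinkage factor = 18.27 / 19.9900 = 0.9140.

0.9140


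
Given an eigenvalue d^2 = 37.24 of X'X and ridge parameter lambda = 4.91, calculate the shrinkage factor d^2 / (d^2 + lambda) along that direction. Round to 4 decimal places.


Denominator = d^2 + lambda = 37.24 + 4.91 = 42.1500.
Shrinkage = 37.24 / 42.1500 = 0.8835.

0.8835


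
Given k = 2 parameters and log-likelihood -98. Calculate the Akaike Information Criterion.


AIC = 2k - 2*loglik = 2(2) - 2(-98).
= 4 + 196 = 200.

200


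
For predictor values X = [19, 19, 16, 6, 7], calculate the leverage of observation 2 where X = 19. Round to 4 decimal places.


Compute xbar = 13.4000 with n = 5 observations.
SXX = 165.2000.
Leverage = 1/5 + (19 - 13.4000)^2/165.2000 = 0.3898.

0.3898


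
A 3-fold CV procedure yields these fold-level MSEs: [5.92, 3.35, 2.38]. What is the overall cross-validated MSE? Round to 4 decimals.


Add all fold MSEs: 11.6500.
Divide by k = 3: 11.6500/3 = 3.8833.

3.8833


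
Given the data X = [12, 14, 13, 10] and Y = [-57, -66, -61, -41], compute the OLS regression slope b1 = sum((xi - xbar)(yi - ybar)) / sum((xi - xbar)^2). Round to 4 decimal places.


First compute the means: xbar = 12.2500, ybar = -56.2500.
Then S_xx = sum((xi - xbar)^2) = 8.7500.
S_xy = sum((xi - xbar)(yi - ybar)) = -54.7500.
b1 = S_xy / S_xx = -54.7500 / 8.7500 = -6.2571.

-6.2571


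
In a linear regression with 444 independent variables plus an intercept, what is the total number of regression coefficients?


Including the intercept, the model has 444 predictor coefficients + 1 intercept.
Total = 445.

445


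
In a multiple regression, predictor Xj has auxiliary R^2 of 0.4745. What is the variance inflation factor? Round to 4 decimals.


VIF = 1 / (1 - 0.4745).
= 1 / 0.5255 = 1.9029.

1.9029


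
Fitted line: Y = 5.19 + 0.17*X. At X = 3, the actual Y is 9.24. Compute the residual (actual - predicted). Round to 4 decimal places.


Predicted = 5.19 + 0.17 * 3 = 5.7000.
Residual = 9.24 - 5.7000 = 3.5400.

3.5400


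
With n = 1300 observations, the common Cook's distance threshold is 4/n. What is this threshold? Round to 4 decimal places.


The threshold is 4/n.
4/1300 = 0.0031.

0.0031


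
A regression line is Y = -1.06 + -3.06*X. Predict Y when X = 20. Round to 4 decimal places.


Substitute X = 20 into the equation:
Y = -1.06 + -3.06 * 20 = -1.06 + -61.2000 = -62.2600.

-62.2600


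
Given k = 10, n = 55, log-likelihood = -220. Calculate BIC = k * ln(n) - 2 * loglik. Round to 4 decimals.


Compute k*ln(n) = 10*ln(55) = 10*4.007333 = 40.073330.
Then -2*loglik = 440.
BIC = 40.073330 + 440 = 480.073330, which rounds to 480.0733.

480.0733


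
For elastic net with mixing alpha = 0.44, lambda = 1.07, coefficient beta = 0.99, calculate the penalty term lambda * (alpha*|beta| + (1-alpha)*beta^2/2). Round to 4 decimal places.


L1 component = 0.44 * |0.99| = 0.4356.
L2 component = 0.56 * 0.99^2 / 2 = 0.2744.
Penalty = 1.07 * (0.4356 + 0.2744) = 1.07 * 0.7100 = 0.7597.

0.7597


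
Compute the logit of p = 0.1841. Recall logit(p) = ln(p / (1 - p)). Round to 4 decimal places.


Compute the odds: 0.1841/0.8159 = 0.2256.
Take the natural log: ln(0.2256) = -1.4888.

-1.4888


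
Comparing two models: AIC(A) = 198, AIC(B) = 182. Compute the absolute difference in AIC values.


Absolute difference = |198 - 182| = 16.
The model with lower AIC (B) is preferred.

16


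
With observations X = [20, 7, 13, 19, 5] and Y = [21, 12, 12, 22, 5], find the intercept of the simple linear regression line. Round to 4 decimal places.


First find the slope: b1 = 0.9816.
Means: xbar = 12.8000, ybar = 14.4000.
b0 = ybar - b1 * xbar = 14.4000 - 0.9816 * 12.8000 = 1.8355.

1.8355


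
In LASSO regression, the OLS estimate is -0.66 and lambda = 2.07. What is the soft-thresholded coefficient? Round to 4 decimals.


Check: |-0.66| = 0.66 vs lambda = 2.07.
Since |beta| <= lambda, the coefficient is set to 0.
Soft-thresholded coefficient = 0.0000.

0.0000


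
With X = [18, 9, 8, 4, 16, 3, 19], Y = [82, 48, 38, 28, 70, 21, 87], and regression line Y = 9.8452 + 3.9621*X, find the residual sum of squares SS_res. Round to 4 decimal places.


For each point, residual = actual - predicted.
Residuals: [0.8370, 2.4959, -3.5420, 2.3064, -3.2388, -0.7315, 1.8749].
Sum of squared residuals = 39.3355.

39.3355


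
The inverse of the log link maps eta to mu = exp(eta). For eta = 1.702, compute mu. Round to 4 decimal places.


The inverse log link gives:
mu = exp(1.702) = 5.4849.

5.4849


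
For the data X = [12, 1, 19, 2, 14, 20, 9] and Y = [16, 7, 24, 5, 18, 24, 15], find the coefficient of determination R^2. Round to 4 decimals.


Fit the OLS line: b0 = 4.7979, b1 = 0.9794.
SSres = 7.5702.
SStot = 333.7143.
R^2 = 1 - 7.5702/333.7143 = 0.9773.

0.9773


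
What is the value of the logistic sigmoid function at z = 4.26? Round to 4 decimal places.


exp(-4.2600) = 0.0141.
1 + exp(-z) = 1.0141.
sigmoid = 1/1.0141 = 0.9861.

0.9861


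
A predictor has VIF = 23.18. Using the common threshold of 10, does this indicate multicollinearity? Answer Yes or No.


The threshold is 10.
VIF = 23.18 is >= 10.
Multicollinearity indication: Yes.

Yes


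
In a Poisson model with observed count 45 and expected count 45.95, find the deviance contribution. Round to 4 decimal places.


First: ln(45/45.95) = -0.020891.
Then: 45 * -0.020891 = -0.940095.
y - mu = 45 - 45.95 = -0.95.
D = 2(-0.940095 - -0.95) = 0.019810, which rounds to 0.0198.

0.0198


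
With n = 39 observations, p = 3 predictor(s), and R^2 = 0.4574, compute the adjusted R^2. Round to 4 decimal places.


Adjusted R^2 = 1 - (1 - R^2) * (n-1)/(n-p-1).
(1 - R^2) = 0.5426.
(n-1)/(n-p-1) = 38/35.
(1 - R^2) * (n-1) = 0.5426 * 38 = 20.6188.
Divide by (n-p-1): 20.6188 / 35 = 0.5891.
Adj R^2 = 1 - 0.5891 = 0.4109.

0.4109


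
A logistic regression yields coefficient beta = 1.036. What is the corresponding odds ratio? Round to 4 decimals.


Odds ratio = exp(beta) = exp(1.036).
= 2.8179.

2.8179


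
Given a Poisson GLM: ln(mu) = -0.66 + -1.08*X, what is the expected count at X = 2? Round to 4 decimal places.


Compute eta = -0.66 + -1.08 * 2 = -2.8200.
Apply inverse link: mu = e^-2.8200 = 0.0596.

0.0596


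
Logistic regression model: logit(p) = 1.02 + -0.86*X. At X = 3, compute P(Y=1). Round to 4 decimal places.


Compute z = 1.02 + (-0.86)(3) = -1.5600.
exp(-z) = 4.7588.
P = 1/(1 + 4.7588) = 0.1736.

0.1736


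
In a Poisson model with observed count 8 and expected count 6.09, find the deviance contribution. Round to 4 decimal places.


y/mu = 8/6.09 = 1.313629 (approx.), and ln(8/6.09) = 0.272793.
y * ln(y/mu) = 8 * 0.272793 = 2.182344.
y - mu = 1.91.
D = 2 * (2.182344 - 1.91) = 0.544688, which rounds to 0.5447.

0.5447


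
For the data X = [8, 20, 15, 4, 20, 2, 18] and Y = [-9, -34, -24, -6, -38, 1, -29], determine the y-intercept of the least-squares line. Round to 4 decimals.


The slope is b1 = -1.9574.
Sample means are xbar = 12.4286 and ybar = -19.8571.
Intercept: b0 = -19.8571 - (-1.9574)(12.4286) = 4.4699.

4.4699


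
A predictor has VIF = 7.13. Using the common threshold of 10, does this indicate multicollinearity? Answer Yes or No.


Check: VIF = 7.13 vs threshold = 10.
Since 7.13 < 10, the answer is No.

No


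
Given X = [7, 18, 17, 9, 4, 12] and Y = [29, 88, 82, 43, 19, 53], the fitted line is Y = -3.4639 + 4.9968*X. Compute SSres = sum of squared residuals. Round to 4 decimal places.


Compute predicted values, then residuals = yi - yhat_i.
Residuals: [-2.5137, 1.5215, 0.5183, 1.4927, 2.4767, -3.4977].
SSres = sum(residual^2) = 29.4984.

29.4984


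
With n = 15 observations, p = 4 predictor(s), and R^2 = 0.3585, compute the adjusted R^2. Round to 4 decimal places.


Using the formula:
(1 - 0.3585) = 0.6415.
Multiply by 14/10: 0.6415 * 14 = 8.9810, then 8.9810 / 10 = 0.8981.
Adj R^2 = 1 - 0.8981 = 0.1019.

0.1019


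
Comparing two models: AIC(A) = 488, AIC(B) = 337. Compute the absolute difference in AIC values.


|AIC_A - AIC_B| = |488 - 337| = 151.
Model B is preferred (lower AIC).

151


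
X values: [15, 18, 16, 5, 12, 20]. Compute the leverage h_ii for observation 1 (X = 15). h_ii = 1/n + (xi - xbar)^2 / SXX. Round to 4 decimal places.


Compute xbar = 14.3333 with n = 6 observations.
SXX = 141.3333.
Leverage = 1/6 + (15 - 14.3333)^2/141.3333 = 0.1698.

0.1698


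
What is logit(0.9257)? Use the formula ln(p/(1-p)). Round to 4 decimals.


The odds are p/(1-p) = 0.9257 / 0.0743 = 12.4590.
logit(p) = ln(12.4590) = 2.5224.

2.5224


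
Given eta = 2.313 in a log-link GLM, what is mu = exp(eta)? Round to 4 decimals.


mu = exp(eta) = exp(2.313).
= 10.1047.

10.1047


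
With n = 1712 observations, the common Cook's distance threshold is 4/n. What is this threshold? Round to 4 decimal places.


The threshold is 4/n.
4/1712 = 0.0023.

0.0023


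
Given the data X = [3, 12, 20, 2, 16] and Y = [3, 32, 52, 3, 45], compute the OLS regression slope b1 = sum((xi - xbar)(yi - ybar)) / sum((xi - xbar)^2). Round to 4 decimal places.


First compute the means: xbar = 10.6000, ybar = 27.0000.
Then S_xx = sum((xi - xbar)^2) = 251.2000.
S_xy = sum((xi - xbar)(yi - ybar)) = 728.0000.
b1 = S_xy / S_xx = 728.0000 / 251.2000 = 2.8981.

2.8981


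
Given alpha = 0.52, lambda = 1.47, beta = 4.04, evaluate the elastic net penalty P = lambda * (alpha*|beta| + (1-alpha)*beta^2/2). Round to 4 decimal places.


L1 component = 0.52 * |4.04| = 2.1008.
L2 component = 0.48 * 4.04^2 / 2 = 3.9172.
Penalty = 1.47 * (2.1008 + 3.9172) = 1.47 * 6.0180 = 8.8464.

8.8464


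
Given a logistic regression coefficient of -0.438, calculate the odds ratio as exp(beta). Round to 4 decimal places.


Odds ratio = exp(beta) = exp(-0.438).
= 0.6453.

0.6453


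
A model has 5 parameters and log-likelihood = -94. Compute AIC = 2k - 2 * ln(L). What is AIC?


AIC = 2k - 2*loglik = 2(5) - 2(-94).
= 10 + 188 = 198.

198


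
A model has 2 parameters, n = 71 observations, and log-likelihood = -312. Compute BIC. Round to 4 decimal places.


Compute k*ln(n) = 2*ln(71) = 2*4.262680 = 8.525360.
Then -2*loglik = 624.
BIC = 8.525360 + 624 = 632.525360, which rounds to 632.5254.

632.5254


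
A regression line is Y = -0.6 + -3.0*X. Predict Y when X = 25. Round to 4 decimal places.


Plug X = 25 into Y = -0.6 + -3.0*X:
Y = -0.6 + -75.0000 = -75.6000.

-75.6000


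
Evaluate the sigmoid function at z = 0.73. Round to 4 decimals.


exp(-0.7300) = 0.4819.
1 + exp(-z) = 1.4819.
sigmoid = 1/1.4819 = 0.6748.

0.6748


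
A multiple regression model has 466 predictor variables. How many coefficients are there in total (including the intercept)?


Including the intercept, the model has 466 predictor coefficients + 1 intercept.
Total = 467.

467


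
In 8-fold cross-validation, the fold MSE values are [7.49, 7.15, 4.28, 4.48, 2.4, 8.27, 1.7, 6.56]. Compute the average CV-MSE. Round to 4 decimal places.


Total MSE across folds = 42.3300.
CV-MSE = 42.3300/8 = 5.2913.

5.2913


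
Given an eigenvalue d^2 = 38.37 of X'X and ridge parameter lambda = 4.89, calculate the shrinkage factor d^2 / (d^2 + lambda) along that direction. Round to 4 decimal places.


Compute the denominator: 38.37 + 4.89 = 43.2600.
Shrinkage factor = 38.37 / 43.2600 = 0.8870.

0.8870


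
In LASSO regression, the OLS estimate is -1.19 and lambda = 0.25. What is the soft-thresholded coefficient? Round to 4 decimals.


Absolute value: |-1.19| = 1.19.
Compare to lambda = 0.25.
Since |beta| > lambda, coefficient = sign(beta)*(|beta| - lambda) = -0.9400.

-0.9400


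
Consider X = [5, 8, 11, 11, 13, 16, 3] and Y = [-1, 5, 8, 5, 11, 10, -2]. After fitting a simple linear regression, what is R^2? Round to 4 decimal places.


After computing the OLS fit (b0=-4.9480, b1=1.0543):
SSres = 17.3499, SStot = 154.8571.
R^2 = 1 - 17.3499/154.8571 = 0.8880.

0.8880


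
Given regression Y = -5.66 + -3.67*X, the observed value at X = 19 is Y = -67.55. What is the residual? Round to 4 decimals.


Fitted value at X = 19 is yhat = -5.66 + -3.67*19 = -75.3900.
Residual = -67.55 - -75.3900 = 7.8400.

7.8400


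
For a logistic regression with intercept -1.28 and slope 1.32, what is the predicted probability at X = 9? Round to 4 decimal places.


Linear predictor: z = -1.28 + 1.32 * 9 = 10.6000.
P = 1/(1 + exp(-10.6000)) = 1/(1 + 0.0000) = 1.0000.

1.0000


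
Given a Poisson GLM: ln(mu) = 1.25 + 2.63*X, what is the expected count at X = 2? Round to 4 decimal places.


Linear predictor: eta = 1.25 + (2.63)(2) = 6.5100.
Expected count: mu = exp(6.5100) = 671.8264.

671.8264


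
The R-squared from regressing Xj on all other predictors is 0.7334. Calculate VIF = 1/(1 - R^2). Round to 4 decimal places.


Denominator: 1 - 0.7334 = 0.2666.
VIF = 1 / 0.2666 = 3.7509.

3.7509


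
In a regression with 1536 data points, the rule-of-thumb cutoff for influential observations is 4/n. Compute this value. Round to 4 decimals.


The threshold is 4/n.
4/1536 = 0.0026.

0.0026


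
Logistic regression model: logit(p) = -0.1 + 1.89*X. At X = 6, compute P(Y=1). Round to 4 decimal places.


Compute z = -0.1 + (1.89)(6) = 11.2400.
exp(-z) = 0.0000.
P = 1/(1 + 0.0000) = 1.0000.

1.0000


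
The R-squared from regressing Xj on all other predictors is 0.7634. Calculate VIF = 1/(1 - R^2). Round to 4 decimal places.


Denominator: 1 - 0.7634 = 0.2366.
VIF = 1 / 0.2366 = 4.2265.

4.2265


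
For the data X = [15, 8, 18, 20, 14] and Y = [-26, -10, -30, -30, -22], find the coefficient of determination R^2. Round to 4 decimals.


The fitted line is Y = 2.8286 + -1.7619*X.
SSres = 14.4381, SStot = 275.2000.
R^2 = 1 - SSres/SStot = 0.9475.

0.9475


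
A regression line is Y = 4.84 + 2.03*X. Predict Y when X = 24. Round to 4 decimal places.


Predicted value:
Y = 4.84 + (2.03)(24) = 4.84 + 48.7200 = 53.5600.

53.5600


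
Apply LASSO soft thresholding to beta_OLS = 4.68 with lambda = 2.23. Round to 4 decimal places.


Check: |4.68| = 4.68 vs lambda = 2.23.
Since |beta| > lambda, coefficient = sign(beta)*(|beta| - lambda) = 2.4500.
Soft-thresholded coefficient = 2.4500.

2.4500


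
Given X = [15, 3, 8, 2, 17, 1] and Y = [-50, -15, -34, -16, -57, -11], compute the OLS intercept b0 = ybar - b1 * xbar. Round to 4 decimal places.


The slope is b1 = -2.8245.
Sample means are xbar = 7.6667 and ybar = -30.5000.
Intercept: b0 = -30.5000 - (-2.8245)(7.6667) = -8.8454.

-8.8454


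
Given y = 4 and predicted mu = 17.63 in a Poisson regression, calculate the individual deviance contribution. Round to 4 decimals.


y/mu = 4/17.63 = 0.226886 (approx.), and ln(4/17.63) = -1.483308.
y * ln(y/mu) = 4 * -1.483308 = -5.933232.
y - mu = -13.63.
D = 2 * (-5.933232 - -13.63) = 15.393536, which rounds to 15.3935.

15.3935


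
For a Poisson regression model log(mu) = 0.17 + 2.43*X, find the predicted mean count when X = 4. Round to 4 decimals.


Compute eta = 0.17 + 2.43 * 4 = 9.8900.
Apply inverse link: mu = e^9.8900 = 19732.0599.

19732.0599


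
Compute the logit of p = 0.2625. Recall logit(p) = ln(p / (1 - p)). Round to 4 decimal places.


1 - p = 0.7375.
p/(1-p) = 0.3559.
logit = ln(0.3559) = -1.0330.

-1.0330


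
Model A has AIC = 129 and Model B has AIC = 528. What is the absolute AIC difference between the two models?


Compute |129 - 528| = 399.
Model A has the smaller AIC.

399


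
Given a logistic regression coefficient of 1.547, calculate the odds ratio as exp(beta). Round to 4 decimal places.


Odds ratio = exp(beta) = exp(1.547).
= 4.6974.

4.6974


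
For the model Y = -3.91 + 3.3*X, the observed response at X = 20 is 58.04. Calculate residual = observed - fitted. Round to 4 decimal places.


Fitted value at X = 20 is yhat = -3.91 + 3.3*20 = 62.0900.
Residual = 58.04 - 62.0900 = -4.0500.

-4.0500


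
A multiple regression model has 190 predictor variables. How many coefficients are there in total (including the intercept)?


Total coefficients = number of predictors + 1 (for the intercept).
= 190 + 1 = 191.

191


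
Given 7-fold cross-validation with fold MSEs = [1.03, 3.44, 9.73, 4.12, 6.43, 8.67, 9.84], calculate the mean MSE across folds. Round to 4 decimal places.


Add all fold MSEs: 43.2600.
Divide by k = 7: 43.2600/7 = 6.1800.

6.1800


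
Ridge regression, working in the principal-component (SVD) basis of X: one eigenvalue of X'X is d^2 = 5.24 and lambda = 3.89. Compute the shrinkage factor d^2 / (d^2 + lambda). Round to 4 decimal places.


Compute the denominator: 5.24 + 3.89 = 9.1300.
Shrinkage factor = 5.24 / 9.1300 = 0.5739.

0.5739


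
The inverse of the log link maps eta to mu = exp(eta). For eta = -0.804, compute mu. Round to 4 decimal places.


mu = exp(eta) = exp(-0.804).
= 0.4475.

0.4475


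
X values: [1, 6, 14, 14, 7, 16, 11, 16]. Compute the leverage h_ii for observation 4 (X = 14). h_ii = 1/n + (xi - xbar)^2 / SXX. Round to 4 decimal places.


n = 8, xbar = 10.6250.
SXX = sum((xi - xbar)^2) = 207.8750.
h = 1/8 + (14 - 10.6250)^2 / 207.8750 = 0.1798.

0.1798


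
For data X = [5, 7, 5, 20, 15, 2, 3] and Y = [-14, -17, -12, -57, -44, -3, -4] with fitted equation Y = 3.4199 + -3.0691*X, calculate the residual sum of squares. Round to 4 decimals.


Compute predicted values, then residuals = yi - yhat_i.
Residuals: [-2.0744, 1.0638, -0.0744, 0.9621, -1.3834, -0.2817, 1.7874].
SSres = sum(residual^2) = 11.5539.

11.5539


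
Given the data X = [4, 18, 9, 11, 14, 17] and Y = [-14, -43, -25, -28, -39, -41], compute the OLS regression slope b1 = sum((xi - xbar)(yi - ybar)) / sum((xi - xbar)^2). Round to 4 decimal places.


The sample means are xbar = 12.1667 and ybar = -31.6667.
Compute S_xx = 138.8333 and S_xy = -294.3333.
Slope b1 = S_xy / S_xx = -294.3333 / 138.8333 = -2.1200.

-2.1200


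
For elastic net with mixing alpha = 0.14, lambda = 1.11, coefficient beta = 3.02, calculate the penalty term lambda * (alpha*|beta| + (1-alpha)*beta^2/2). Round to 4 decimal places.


alpha * |beta| = 0.14 * 3.02 = 0.4228.
(1-alpha) * beta^2/2 = 0.86 * 9.1204/2 = 3.9218.
Total = 1.11 * (0.4228 + 3.9218) = 4.8225.

4.8225


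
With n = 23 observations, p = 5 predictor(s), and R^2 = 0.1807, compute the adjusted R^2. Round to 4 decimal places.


Adjusted R^2 = 1 - (1 - R^2) * (n-1)/(n-p-1).
(1 - R^2) = 0.8193.
(n-1)/(n-p-1) = 22/17.
(1 - R^2) * (n-1) = 0.8193 * 22 = 18.0246.
Divide by (n-p-1): 18.0246 / 17 = 1.0603.
Adj R^2 = 1 - 1.0603 = -0.0603.

-0.0603


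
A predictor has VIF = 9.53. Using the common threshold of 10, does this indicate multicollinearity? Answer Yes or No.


Compare VIF = 9.53 to the threshold of 10.
9.53 < 10, so the answer is No.

No


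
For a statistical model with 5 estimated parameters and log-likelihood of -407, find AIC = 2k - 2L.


AIC = 2*5 - 2*(-407).
= 10 + 814 = 824.

824


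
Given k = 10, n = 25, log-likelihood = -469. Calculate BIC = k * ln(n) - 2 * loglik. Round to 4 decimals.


k * ln(n) = 10 * ln(25) = 10 * 3.218876 = 32.188760.
-2 * loglik = -2 * (-469) = 938.
BIC = 32.188760 + 938 = 970.188760, which rounds to 970.1888.

970.1888
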